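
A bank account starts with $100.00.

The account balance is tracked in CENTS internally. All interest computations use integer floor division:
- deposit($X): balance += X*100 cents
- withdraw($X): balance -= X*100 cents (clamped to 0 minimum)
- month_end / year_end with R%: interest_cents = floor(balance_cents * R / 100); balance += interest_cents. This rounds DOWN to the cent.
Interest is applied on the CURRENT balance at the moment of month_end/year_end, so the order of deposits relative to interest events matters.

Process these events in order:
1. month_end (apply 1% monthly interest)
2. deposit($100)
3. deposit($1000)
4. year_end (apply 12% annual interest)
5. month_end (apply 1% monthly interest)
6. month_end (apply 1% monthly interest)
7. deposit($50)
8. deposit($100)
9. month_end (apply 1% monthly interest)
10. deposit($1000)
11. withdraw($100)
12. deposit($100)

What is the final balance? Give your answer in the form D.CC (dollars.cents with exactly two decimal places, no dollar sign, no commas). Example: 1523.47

After 1 (month_end (apply 1% monthly interest)): balance=$101.00 total_interest=$1.00
After 2 (deposit($100)): balance=$201.00 total_interest=$1.00
After 3 (deposit($1000)): balance=$1201.00 total_interest=$1.00
After 4 (year_end (apply 12% annual interest)): balance=$1345.12 total_interest=$145.12
After 5 (month_end (apply 1% monthly interest)): balance=$1358.57 total_interest=$158.57
After 6 (month_end (apply 1% monthly interest)): balance=$1372.15 total_interest=$172.15
After 7 (deposit($50)): balance=$1422.15 total_interest=$172.15
After 8 (deposit($100)): balance=$1522.15 total_interest=$172.15
After 9 (month_end (apply 1% monthly interest)): balance=$1537.37 total_interest=$187.37
After 10 (deposit($1000)): balance=$2537.37 total_interest=$187.37
After 11 (withdraw($100)): balance=$2437.37 total_interest=$187.37
After 12 (deposit($100)): balance=$2537.37 total_interest=$187.37

Answer: 2537.37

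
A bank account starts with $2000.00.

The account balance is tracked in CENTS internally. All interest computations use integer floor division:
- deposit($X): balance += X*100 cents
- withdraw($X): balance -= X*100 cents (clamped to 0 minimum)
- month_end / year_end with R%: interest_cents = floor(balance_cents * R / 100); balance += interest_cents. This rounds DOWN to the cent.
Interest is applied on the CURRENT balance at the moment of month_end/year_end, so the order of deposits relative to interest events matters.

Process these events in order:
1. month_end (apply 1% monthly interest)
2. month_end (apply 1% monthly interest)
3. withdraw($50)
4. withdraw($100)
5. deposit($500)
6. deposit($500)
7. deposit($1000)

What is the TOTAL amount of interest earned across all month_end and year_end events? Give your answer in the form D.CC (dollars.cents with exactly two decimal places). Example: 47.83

After 1 (month_end (apply 1% monthly interest)): balance=$2020.00 total_interest=$20.00
After 2 (month_end (apply 1% monthly interest)): balance=$2040.20 total_interest=$40.20
After 3 (withdraw($50)): balance=$1990.20 total_interest=$40.20
After 4 (withdraw($100)): balance=$1890.20 total_interest=$40.20
After 5 (deposit($500)): balance=$2390.20 total_interest=$40.20
After 6 (deposit($500)): balance=$2890.20 total_interest=$40.20
After 7 (deposit($1000)): balance=$3890.20 total_interest=$40.20

Answer: 40.20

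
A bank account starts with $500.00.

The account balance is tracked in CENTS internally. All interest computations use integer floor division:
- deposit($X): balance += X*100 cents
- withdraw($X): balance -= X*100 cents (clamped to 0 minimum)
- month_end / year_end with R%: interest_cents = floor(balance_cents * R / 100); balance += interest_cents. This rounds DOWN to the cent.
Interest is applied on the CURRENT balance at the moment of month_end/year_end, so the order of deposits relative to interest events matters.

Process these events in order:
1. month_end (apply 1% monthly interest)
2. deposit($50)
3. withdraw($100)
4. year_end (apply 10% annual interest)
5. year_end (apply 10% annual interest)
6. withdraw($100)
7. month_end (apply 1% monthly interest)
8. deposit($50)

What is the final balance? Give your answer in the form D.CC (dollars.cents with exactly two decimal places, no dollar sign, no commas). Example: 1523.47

After 1 (month_end (apply 1% monthly interest)): balance=$505.00 total_interest=$5.00
After 2 (deposit($50)): balance=$555.00 total_interest=$5.00
After 3 (withdraw($100)): balance=$455.00 total_interest=$5.00
After 4 (year_end (apply 10% annual interest)): balance=$500.50 total_interest=$50.50
After 5 (year_end (apply 10% annual interest)): balance=$550.55 total_interest=$100.55
After 6 (withdraw($100)): balance=$450.55 total_interest=$100.55
After 7 (month_end (apply 1% monthly interest)): balance=$455.05 total_interest=$105.05
After 8 (deposit($50)): balance=$505.05 total_interest=$105.05

Answer: 505.05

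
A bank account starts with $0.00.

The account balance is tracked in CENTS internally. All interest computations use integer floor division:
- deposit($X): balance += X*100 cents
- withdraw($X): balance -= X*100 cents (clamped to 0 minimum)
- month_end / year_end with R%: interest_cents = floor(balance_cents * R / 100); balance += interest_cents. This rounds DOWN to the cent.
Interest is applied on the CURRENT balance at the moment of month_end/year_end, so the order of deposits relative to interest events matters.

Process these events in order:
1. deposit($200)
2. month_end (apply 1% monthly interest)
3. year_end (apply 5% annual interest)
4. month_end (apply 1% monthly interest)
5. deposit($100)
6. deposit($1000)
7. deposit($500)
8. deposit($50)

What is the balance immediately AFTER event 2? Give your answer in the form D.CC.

Answer: 202.00

Derivation:
After 1 (deposit($200)): balance=$200.00 total_interest=$0.00
After 2 (month_end (apply 1% monthly interest)): balance=$202.00 total_interest=$2.00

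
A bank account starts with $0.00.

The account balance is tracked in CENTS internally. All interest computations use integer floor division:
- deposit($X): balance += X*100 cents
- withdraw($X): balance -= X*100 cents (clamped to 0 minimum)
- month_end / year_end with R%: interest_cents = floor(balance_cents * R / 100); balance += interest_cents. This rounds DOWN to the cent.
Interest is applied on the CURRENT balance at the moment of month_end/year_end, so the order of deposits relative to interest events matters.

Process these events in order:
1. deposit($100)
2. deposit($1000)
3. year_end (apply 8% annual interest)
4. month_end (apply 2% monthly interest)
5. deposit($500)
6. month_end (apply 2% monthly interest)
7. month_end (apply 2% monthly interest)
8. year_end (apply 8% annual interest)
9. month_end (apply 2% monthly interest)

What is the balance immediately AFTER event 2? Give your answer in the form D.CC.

After 1 (deposit($100)): balance=$100.00 total_interest=$0.00
After 2 (deposit($1000)): balance=$1100.00 total_interest=$0.00

Answer: 1100.00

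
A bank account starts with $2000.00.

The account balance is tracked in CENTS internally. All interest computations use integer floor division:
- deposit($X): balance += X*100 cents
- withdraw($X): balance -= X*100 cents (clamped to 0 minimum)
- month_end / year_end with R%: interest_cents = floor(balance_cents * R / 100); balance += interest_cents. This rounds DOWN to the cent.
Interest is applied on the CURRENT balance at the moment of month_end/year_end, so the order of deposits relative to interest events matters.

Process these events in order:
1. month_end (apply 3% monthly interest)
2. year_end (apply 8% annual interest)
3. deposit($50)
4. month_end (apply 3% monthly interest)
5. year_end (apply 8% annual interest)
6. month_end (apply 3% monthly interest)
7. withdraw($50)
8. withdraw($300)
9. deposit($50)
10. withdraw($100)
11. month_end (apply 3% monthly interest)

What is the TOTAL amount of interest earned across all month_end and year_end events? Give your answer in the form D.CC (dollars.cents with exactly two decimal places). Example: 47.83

After 1 (month_end (apply 3% monthly interest)): balance=$2060.00 total_interest=$60.00
After 2 (year_end (apply 8% annual interest)): balance=$2224.80 total_interest=$224.80
After 3 (deposit($50)): balance=$2274.80 total_interest=$224.80
After 4 (month_end (apply 3% monthly interest)): balance=$2343.04 total_interest=$293.04
After 5 (year_end (apply 8% annual interest)): balance=$2530.48 total_interest=$480.48
After 6 (month_end (apply 3% monthly interest)): balance=$2606.39 total_interest=$556.39
After 7 (withdraw($50)): balance=$2556.39 total_interest=$556.39
After 8 (withdraw($300)): balance=$2256.39 total_interest=$556.39
After 9 (deposit($50)): balance=$2306.39 total_interest=$556.39
After 10 (withdraw($100)): balance=$2206.39 total_interest=$556.39
After 11 (month_end (apply 3% monthly interest)): balance=$2272.58 total_interest=$622.58

Answer: 622.58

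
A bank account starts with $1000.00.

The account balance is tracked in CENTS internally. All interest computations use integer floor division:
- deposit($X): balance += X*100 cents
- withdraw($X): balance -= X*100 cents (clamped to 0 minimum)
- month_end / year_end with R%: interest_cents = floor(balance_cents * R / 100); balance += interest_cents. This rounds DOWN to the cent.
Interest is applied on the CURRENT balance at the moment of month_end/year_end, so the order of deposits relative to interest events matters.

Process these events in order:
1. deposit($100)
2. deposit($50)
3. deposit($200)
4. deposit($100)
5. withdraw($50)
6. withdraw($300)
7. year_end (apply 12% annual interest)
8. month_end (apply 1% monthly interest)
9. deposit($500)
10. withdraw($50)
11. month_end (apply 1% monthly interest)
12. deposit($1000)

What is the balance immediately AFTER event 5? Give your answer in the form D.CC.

Answer: 1400.00

Derivation:
After 1 (deposit($100)): balance=$1100.00 total_interest=$0.00
After 2 (deposit($50)): balance=$1150.00 total_interest=$0.00
After 3 (deposit($200)): balance=$1350.00 total_interest=$0.00
After 4 (deposit($100)): balance=$1450.00 total_interest=$0.00
After 5 (withdraw($50)): balance=$1400.00 total_interest=$0.00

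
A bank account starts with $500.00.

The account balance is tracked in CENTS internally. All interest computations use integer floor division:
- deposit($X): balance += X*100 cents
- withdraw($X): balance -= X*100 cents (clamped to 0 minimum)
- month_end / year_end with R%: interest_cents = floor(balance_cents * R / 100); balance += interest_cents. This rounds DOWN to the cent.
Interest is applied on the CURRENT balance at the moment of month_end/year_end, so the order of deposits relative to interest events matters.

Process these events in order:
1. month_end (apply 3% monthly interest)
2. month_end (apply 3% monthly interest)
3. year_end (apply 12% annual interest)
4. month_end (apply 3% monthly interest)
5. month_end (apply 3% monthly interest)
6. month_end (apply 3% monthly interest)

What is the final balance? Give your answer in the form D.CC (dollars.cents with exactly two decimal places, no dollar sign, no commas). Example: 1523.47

Answer: 649.17

Derivation:
After 1 (month_end (apply 3% monthly interest)): balance=$515.00 total_interest=$15.00
After 2 (month_end (apply 3% monthly interest)): balance=$530.45 total_interest=$30.45
After 3 (year_end (apply 12% annual interest)): balance=$594.10 total_interest=$94.10
After 4 (month_end (apply 3% monthly interest)): balance=$611.92 total_interest=$111.92
After 5 (month_end (apply 3% monthly interest)): balance=$630.27 total_interest=$130.27
After 6 (month_end (apply 3% monthly interest)): balance=$649.17 total_interest=$149.17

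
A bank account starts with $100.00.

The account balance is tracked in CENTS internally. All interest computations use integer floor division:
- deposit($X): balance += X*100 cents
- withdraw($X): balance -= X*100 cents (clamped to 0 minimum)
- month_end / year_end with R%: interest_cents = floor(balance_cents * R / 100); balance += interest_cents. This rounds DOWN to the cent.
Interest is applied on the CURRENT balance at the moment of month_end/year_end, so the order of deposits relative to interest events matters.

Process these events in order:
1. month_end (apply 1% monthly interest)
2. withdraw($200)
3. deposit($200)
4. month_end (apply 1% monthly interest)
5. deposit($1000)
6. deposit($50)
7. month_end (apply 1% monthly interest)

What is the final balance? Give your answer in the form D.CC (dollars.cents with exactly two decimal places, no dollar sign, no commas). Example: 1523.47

Answer: 1264.52

Derivation:
After 1 (month_end (apply 1% monthly interest)): balance=$101.00 total_interest=$1.00
After 2 (withdraw($200)): balance=$0.00 total_interest=$1.00
After 3 (deposit($200)): balance=$200.00 total_interest=$1.00
After 4 (month_end (apply 1% monthly interest)): balance=$202.00 total_interest=$3.00
After 5 (deposit($1000)): balance=$1202.00 total_interest=$3.00
After 6 (deposit($50)): balance=$1252.00 total_interest=$3.00
After 7 (month_end (apply 1% monthly interest)): balance=$1264.52 total_interest=$15.52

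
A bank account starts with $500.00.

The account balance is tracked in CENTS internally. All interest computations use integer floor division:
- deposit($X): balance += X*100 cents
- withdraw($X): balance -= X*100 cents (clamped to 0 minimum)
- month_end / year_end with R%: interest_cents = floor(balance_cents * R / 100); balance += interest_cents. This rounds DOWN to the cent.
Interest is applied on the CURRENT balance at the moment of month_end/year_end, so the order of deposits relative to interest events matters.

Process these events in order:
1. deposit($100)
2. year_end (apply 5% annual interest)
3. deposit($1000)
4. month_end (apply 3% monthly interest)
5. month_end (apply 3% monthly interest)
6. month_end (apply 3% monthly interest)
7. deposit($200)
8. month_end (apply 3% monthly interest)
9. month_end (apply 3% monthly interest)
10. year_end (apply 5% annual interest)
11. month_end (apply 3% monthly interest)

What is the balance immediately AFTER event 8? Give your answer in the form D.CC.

After 1 (deposit($100)): balance=$600.00 total_interest=$0.00
After 2 (year_end (apply 5% annual interest)): balance=$630.00 total_interest=$30.00
After 3 (deposit($1000)): balance=$1630.00 total_interest=$30.00
After 4 (month_end (apply 3% monthly interest)): balance=$1678.90 total_interest=$78.90
After 5 (month_end (apply 3% monthly interest)): balance=$1729.26 total_interest=$129.26
After 6 (month_end (apply 3% monthly interest)): balance=$1781.13 total_interest=$181.13
After 7 (deposit($200)): balance=$1981.13 total_interest=$181.13
After 8 (month_end (apply 3% monthly interest)): balance=$2040.56 total_interest=$240.56

Answer: 2040.56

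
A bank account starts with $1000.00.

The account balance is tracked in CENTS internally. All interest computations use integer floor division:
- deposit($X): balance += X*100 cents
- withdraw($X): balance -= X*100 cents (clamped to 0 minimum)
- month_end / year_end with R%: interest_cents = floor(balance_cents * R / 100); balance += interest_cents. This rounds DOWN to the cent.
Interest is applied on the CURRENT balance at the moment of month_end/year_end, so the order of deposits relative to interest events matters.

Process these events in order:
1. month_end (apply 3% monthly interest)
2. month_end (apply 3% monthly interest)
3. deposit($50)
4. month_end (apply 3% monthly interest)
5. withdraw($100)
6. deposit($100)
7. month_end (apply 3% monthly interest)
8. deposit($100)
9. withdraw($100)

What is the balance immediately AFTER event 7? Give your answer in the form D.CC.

Answer: 1178.54

Derivation:
After 1 (month_end (apply 3% monthly interest)): balance=$1030.00 total_interest=$30.00
After 2 (month_end (apply 3% monthly interest)): balance=$1060.90 total_interest=$60.90
After 3 (deposit($50)): balance=$1110.90 total_interest=$60.90
After 4 (month_end (apply 3% monthly interest)): balance=$1144.22 total_interest=$94.22
After 5 (withdraw($100)): balance=$1044.22 total_interest=$94.22
After 6 (deposit($100)): balance=$1144.22 total_interest=$94.22
After 7 (month_end (apply 3% monthly interest)): balance=$1178.54 total_interest=$128.54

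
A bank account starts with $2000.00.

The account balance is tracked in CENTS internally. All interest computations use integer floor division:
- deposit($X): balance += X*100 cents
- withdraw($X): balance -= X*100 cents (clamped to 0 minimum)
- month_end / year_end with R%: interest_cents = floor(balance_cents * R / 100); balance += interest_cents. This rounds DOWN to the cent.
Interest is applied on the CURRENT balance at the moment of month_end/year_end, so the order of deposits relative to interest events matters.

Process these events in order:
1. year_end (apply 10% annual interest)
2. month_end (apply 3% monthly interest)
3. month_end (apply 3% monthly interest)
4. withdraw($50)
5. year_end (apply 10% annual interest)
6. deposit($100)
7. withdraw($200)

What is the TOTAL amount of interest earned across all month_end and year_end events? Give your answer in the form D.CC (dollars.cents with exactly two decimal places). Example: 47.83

Answer: 562.37

Derivation:
After 1 (year_end (apply 10% annual interest)): balance=$2200.00 total_interest=$200.00
After 2 (month_end (apply 3% monthly interest)): balance=$2266.00 total_interest=$266.00
After 3 (month_end (apply 3% monthly interest)): balance=$2333.98 total_interest=$333.98
After 4 (withdraw($50)): balance=$2283.98 total_interest=$333.98
After 5 (year_end (apply 10% annual interest)): balance=$2512.37 total_interest=$562.37
After 6 (deposit($100)): balance=$2612.37 total_interest=$562.37
After 7 (withdraw($200)): balance=$2412.37 total_interest=$562.37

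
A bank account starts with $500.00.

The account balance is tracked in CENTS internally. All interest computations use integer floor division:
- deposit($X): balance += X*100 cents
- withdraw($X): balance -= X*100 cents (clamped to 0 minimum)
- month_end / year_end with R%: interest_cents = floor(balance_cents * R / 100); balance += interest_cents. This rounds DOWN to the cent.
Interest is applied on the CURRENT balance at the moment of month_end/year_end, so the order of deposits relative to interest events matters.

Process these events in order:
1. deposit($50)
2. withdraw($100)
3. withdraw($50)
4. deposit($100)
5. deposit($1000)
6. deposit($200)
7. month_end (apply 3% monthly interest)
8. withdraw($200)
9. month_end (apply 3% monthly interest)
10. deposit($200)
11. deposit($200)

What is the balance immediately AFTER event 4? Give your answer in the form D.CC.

After 1 (deposit($50)): balance=$550.00 total_interest=$0.00
After 2 (withdraw($100)): balance=$450.00 total_interest=$0.00
After 3 (withdraw($50)): balance=$400.00 total_interest=$0.00
After 4 (deposit($100)): balance=$500.00 total_interest=$0.00

Answer: 500.00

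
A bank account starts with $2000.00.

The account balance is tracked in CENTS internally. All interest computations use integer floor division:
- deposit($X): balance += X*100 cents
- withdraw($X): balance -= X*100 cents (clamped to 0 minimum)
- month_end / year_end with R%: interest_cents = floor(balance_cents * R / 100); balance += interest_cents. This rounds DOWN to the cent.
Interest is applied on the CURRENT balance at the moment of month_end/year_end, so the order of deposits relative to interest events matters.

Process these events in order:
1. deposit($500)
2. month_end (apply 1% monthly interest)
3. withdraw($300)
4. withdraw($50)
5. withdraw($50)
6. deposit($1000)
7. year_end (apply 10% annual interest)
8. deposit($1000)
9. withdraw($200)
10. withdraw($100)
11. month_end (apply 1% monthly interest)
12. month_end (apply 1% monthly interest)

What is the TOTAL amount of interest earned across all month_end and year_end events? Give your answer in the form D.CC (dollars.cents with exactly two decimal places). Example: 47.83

After 1 (deposit($500)): balance=$2500.00 total_interest=$0.00
After 2 (month_end (apply 1% monthly interest)): balance=$2525.00 total_interest=$25.00
After 3 (withdraw($300)): balance=$2225.00 total_interest=$25.00
After 4 (withdraw($50)): balance=$2175.00 total_interest=$25.00
After 5 (withdraw($50)): balance=$2125.00 total_interest=$25.00
After 6 (deposit($1000)): balance=$3125.00 total_interest=$25.00
After 7 (year_end (apply 10% annual interest)): balance=$3437.50 total_interest=$337.50
After 8 (deposit($1000)): balance=$4437.50 total_interest=$337.50
After 9 (withdraw($200)): balance=$4237.50 total_interest=$337.50
After 10 (withdraw($100)): balance=$4137.50 total_interest=$337.50
After 11 (month_end (apply 1% monthly interest)): balance=$4178.87 total_interest=$378.87
After 12 (month_end (apply 1% monthly interest)): balance=$4220.65 total_interest=$420.65

Answer: 420.65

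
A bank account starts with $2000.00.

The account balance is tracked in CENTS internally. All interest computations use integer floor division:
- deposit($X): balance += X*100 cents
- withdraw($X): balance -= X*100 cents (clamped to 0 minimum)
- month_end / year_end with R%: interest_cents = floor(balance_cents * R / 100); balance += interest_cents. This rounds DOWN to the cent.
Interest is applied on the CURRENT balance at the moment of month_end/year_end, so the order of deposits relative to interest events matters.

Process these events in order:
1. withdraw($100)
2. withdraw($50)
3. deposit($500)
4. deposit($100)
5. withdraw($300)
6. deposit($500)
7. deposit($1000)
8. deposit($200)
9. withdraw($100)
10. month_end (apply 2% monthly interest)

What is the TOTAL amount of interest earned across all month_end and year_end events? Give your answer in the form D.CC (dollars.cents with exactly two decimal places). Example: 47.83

Answer: 75.00

Derivation:
After 1 (withdraw($100)): balance=$1900.00 total_interest=$0.00
After 2 (withdraw($50)): balance=$1850.00 total_interest=$0.00
After 3 (deposit($500)): balance=$2350.00 total_interest=$0.00
After 4 (deposit($100)): balance=$2450.00 total_interest=$0.00
After 5 (withdraw($300)): balance=$2150.00 total_interest=$0.00
After 6 (deposit($500)): balance=$2650.00 total_interest=$0.00
After 7 (deposit($1000)): balance=$3650.00 total_interest=$0.00
After 8 (deposit($200)): balance=$3850.00 total_interest=$0.00
After 9 (withdraw($100)): balance=$3750.00 total_interest=$0.00
After 10 (month_end (apply 2% monthly interest)): balance=$3825.00 total_interest=$75.00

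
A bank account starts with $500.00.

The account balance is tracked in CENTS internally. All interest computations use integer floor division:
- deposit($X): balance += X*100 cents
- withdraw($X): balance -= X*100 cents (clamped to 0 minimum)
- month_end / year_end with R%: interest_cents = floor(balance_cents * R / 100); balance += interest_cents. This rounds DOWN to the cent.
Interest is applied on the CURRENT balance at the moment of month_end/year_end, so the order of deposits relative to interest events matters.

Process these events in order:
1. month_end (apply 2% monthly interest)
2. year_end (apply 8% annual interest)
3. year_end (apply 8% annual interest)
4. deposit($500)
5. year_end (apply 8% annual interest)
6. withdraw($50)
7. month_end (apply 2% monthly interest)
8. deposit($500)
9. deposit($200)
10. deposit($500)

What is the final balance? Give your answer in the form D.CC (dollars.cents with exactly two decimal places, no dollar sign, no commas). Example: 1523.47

After 1 (month_end (apply 2% monthly interest)): balance=$510.00 total_interest=$10.00
After 2 (year_end (apply 8% annual interest)): balance=$550.80 total_interest=$50.80
After 3 (year_end (apply 8% annual interest)): balance=$594.86 total_interest=$94.86
After 4 (deposit($500)): balance=$1094.86 total_interest=$94.86
After 5 (year_end (apply 8% annual interest)): balance=$1182.44 total_interest=$182.44
After 6 (withdraw($50)): balance=$1132.44 total_interest=$182.44
After 7 (month_end (apply 2% monthly interest)): balance=$1155.08 total_interest=$205.08
After 8 (deposit($500)): balance=$1655.08 total_interest=$205.08
After 9 (deposit($200)): balance=$1855.08 total_interest=$205.08
After 10 (deposit($500)): balance=$2355.08 total_interest=$205.08

Answer: 2355.08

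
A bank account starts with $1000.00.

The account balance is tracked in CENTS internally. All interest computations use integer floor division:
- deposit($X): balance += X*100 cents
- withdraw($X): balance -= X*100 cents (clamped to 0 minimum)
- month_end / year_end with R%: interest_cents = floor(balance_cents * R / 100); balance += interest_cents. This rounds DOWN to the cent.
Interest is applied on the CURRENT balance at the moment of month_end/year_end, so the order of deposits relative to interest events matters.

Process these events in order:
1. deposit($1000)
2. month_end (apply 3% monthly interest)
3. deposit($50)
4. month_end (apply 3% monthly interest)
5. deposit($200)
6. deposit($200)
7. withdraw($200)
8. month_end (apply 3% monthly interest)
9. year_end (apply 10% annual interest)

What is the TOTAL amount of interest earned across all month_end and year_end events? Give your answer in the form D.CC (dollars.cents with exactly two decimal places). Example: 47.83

After 1 (deposit($1000)): balance=$2000.00 total_interest=$0.00
After 2 (month_end (apply 3% monthly interest)): balance=$2060.00 total_interest=$60.00
After 3 (deposit($50)): balance=$2110.00 total_interest=$60.00
After 4 (month_end (apply 3% monthly interest)): balance=$2173.30 total_interest=$123.30
After 5 (deposit($200)): balance=$2373.30 total_interest=$123.30
After 6 (deposit($200)): balance=$2573.30 total_interest=$123.30
After 7 (withdraw($200)): balance=$2373.30 total_interest=$123.30
After 8 (month_end (apply 3% monthly interest)): balance=$2444.49 total_interest=$194.49
After 9 (year_end (apply 10% annual interest)): balance=$2688.93 total_interest=$438.93

Answer: 438.93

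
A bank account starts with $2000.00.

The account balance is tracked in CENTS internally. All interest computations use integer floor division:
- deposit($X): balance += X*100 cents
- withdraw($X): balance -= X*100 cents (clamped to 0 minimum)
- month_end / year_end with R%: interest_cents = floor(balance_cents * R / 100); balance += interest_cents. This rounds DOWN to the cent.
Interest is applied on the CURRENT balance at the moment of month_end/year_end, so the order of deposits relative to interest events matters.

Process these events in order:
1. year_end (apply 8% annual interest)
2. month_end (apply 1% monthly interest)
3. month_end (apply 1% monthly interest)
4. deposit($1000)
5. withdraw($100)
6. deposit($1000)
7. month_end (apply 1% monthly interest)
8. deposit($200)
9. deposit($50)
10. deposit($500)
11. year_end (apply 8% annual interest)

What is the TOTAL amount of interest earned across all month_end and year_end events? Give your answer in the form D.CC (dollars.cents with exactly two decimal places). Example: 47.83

After 1 (year_end (apply 8% annual interest)): balance=$2160.00 total_interest=$160.00
After 2 (month_end (apply 1% monthly interest)): balance=$2181.60 total_interest=$181.60
After 3 (month_end (apply 1% monthly interest)): balance=$2203.41 total_interest=$203.41
After 4 (deposit($1000)): balance=$3203.41 total_interest=$203.41
After 5 (withdraw($100)): balance=$3103.41 total_interest=$203.41
After 6 (deposit($1000)): balance=$4103.41 total_interest=$203.41
After 7 (month_end (apply 1% monthly interest)): balance=$4144.44 total_interest=$244.44
After 8 (deposit($200)): balance=$4344.44 total_interest=$244.44
After 9 (deposit($50)): balance=$4394.44 total_interest=$244.44
After 10 (deposit($500)): balance=$4894.44 total_interest=$244.44
After 11 (year_end (apply 8% annual interest)): balance=$5285.99 total_interest=$635.99

Answer: 635.99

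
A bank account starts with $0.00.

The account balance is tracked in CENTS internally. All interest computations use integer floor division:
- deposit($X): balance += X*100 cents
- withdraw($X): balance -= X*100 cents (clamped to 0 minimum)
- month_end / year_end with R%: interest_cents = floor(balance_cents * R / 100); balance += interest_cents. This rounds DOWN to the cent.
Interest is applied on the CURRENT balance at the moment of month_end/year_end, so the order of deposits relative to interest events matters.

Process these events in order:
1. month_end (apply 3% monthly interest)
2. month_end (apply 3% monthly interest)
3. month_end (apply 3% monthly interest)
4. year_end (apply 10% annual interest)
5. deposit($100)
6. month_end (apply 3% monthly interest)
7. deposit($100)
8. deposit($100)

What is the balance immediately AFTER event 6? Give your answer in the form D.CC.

Answer: 103.00

Derivation:
After 1 (month_end (apply 3% monthly interest)): balance=$0.00 total_interest=$0.00
After 2 (month_end (apply 3% monthly interest)): balance=$0.00 total_interest=$0.00
After 3 (month_end (apply 3% monthly interest)): balance=$0.00 total_interest=$0.00
After 4 (year_end (apply 10% annual interest)): balance=$0.00 total_interest=$0.00
After 5 (deposit($100)): balance=$100.00 total_interest=$0.00
After 6 (month_end (apply 3% monthly interest)): balance=$103.00 total_interest=$3.00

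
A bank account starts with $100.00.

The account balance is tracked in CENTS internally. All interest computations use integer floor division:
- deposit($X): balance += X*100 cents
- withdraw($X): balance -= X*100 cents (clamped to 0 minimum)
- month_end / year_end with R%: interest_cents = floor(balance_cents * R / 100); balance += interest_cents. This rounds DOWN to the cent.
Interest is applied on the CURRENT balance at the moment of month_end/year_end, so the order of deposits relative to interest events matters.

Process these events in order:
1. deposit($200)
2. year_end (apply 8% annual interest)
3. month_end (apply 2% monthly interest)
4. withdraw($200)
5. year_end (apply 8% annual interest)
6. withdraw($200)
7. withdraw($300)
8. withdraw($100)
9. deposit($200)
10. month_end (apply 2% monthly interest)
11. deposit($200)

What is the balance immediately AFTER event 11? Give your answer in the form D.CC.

After 1 (deposit($200)): balance=$300.00 total_interest=$0.00
After 2 (year_end (apply 8% annual interest)): balance=$324.00 total_interest=$24.00
After 3 (month_end (apply 2% monthly interest)): balance=$330.48 total_interest=$30.48
After 4 (withdraw($200)): balance=$130.48 total_interest=$30.48
After 5 (year_end (apply 8% annual interest)): balance=$140.91 total_interest=$40.91
After 6 (withdraw($200)): balance=$0.00 total_interest=$40.91
After 7 (withdraw($300)): balance=$0.00 total_interest=$40.91
After 8 (withdraw($100)): balance=$0.00 total_interest=$40.91
After 9 (deposit($200)): balance=$200.00 total_interest=$40.91
After 10 (month_end (apply 2% monthly interest)): balance=$204.00 total_interest=$44.91
After 11 (deposit($200)): balance=$404.00 total_interest=$44.91

Answer: 404.00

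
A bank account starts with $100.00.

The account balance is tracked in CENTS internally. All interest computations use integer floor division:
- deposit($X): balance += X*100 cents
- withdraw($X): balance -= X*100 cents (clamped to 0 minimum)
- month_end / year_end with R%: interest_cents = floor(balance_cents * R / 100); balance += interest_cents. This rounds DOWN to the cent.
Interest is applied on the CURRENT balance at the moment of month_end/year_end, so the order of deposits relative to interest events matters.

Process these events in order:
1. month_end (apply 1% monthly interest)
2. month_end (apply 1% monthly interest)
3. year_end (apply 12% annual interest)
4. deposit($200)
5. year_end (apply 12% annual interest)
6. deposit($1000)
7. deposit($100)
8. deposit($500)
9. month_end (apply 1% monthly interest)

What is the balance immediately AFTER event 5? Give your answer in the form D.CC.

Answer: 351.96

Derivation:
After 1 (month_end (apply 1% monthly interest)): balance=$101.00 total_interest=$1.00
After 2 (month_end (apply 1% monthly interest)): balance=$102.01 total_interest=$2.01
After 3 (year_end (apply 12% annual interest)): balance=$114.25 total_interest=$14.25
After 4 (deposit($200)): balance=$314.25 total_interest=$14.25
After 5 (year_end (apply 12% annual interest)): balance=$351.96 total_interest=$51.96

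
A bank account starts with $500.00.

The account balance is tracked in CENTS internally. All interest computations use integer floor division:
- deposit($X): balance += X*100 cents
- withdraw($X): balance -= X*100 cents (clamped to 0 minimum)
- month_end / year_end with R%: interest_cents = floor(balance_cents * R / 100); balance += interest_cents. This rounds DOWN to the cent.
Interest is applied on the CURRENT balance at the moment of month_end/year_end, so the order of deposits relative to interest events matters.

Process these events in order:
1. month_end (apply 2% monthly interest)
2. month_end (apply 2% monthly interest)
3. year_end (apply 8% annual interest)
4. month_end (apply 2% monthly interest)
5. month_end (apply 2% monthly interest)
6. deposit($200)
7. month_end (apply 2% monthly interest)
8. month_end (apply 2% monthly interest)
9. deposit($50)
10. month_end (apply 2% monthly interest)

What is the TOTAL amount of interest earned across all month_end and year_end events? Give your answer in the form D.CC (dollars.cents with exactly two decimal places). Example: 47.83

Answer: 133.51

Derivation:
After 1 (month_end (apply 2% monthly interest)): balance=$510.00 total_interest=$10.00
After 2 (month_end (apply 2% monthly interest)): balance=$520.20 total_interest=$20.20
After 3 (year_end (apply 8% annual interest)): balance=$561.81 total_interest=$61.81
After 4 (month_end (apply 2% monthly interest)): balance=$573.04 total_interest=$73.04
After 5 (month_end (apply 2% monthly interest)): balance=$584.50 total_interest=$84.50
After 6 (deposit($200)): balance=$784.50 total_interest=$84.50
After 7 (month_end (apply 2% monthly interest)): balance=$800.19 total_interest=$100.19
After 8 (month_end (apply 2% monthly interest)): balance=$816.19 total_interest=$116.19
After 9 (deposit($50)): balance=$866.19 total_interest=$116.19
After 10 (month_end (apply 2% monthly interest)): balance=$883.51 total_interest=$133.51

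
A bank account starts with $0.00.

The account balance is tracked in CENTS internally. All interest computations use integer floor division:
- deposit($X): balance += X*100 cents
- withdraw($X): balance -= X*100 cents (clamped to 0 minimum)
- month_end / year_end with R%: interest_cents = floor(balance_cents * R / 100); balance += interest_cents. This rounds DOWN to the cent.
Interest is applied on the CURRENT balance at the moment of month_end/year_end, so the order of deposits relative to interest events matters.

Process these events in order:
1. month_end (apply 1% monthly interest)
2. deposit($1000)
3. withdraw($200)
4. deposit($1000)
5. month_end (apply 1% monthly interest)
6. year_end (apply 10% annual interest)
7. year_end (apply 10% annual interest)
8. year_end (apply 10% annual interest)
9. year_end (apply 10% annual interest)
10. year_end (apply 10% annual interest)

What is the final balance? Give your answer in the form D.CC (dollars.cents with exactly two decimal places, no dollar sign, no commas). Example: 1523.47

Answer: 2927.89

Derivation:
After 1 (month_end (apply 1% monthly interest)): balance=$0.00 total_interest=$0.00
After 2 (deposit($1000)): balance=$1000.00 total_interest=$0.00
After 3 (withdraw($200)): balance=$800.00 total_interest=$0.00
After 4 (deposit($1000)): balance=$1800.00 total_interest=$0.00
After 5 (month_end (apply 1% monthly interest)): balance=$1818.00 total_interest=$18.00
After 6 (year_end (apply 10% annual interest)): balance=$1999.80 total_interest=$199.80
After 7 (year_end (apply 10% annual interest)): balance=$2199.78 total_interest=$399.78
After 8 (year_end (apply 10% annual interest)): balance=$2419.75 total_interest=$619.75
After 9 (year_end (apply 10% annual interest)): balance=$2661.72 total_interest=$861.72
After 10 (year_end (apply 10% annual interest)): balance=$2927.89 total_interest=$1127.89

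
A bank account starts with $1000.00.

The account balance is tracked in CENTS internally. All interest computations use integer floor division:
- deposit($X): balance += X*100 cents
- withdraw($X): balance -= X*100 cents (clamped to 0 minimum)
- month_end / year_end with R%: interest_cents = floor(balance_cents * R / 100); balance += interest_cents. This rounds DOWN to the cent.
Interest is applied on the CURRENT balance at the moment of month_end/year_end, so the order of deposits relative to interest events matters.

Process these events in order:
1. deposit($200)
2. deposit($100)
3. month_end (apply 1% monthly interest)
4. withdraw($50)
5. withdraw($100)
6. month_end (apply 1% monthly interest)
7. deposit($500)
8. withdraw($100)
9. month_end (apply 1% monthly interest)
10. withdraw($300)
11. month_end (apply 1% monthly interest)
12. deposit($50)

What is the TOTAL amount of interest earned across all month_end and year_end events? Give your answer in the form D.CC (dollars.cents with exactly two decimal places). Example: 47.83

Answer: 53.27

Derivation:
After 1 (deposit($200)): balance=$1200.00 total_interest=$0.00
After 2 (deposit($100)): balance=$1300.00 total_interest=$0.00
After 3 (month_end (apply 1% monthly interest)): balance=$1313.00 total_interest=$13.00
After 4 (withdraw($50)): balance=$1263.00 total_interest=$13.00
After 5 (withdraw($100)): balance=$1163.00 total_interest=$13.00
After 6 (month_end (apply 1% monthly interest)): balance=$1174.63 total_interest=$24.63
After 7 (deposit($500)): balance=$1674.63 total_interest=$24.63
After 8 (withdraw($100)): balance=$1574.63 total_interest=$24.63
After 9 (month_end (apply 1% monthly interest)): balance=$1590.37 total_interest=$40.37
After 10 (withdraw($300)): balance=$1290.37 total_interest=$40.37
After 11 (month_end (apply 1% monthly interest)): balance=$1303.27 total_interest=$53.27
After 12 (deposit($50)): balance=$1353.27 total_interest=$53.27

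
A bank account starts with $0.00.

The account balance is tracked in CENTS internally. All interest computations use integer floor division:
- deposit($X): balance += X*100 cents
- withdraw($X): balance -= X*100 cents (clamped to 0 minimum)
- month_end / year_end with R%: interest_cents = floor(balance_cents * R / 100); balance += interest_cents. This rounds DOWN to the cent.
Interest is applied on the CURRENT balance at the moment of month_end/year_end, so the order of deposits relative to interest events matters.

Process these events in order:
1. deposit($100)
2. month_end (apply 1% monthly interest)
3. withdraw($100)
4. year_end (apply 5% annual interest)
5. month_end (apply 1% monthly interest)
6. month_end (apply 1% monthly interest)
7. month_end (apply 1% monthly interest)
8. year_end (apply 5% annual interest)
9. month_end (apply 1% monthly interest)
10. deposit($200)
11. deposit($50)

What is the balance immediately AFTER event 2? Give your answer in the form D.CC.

Answer: 101.00

Derivation:
After 1 (deposit($100)): balance=$100.00 total_interest=$0.00
After 2 (month_end (apply 1% monthly interest)): balance=$101.00 total_interest=$1.00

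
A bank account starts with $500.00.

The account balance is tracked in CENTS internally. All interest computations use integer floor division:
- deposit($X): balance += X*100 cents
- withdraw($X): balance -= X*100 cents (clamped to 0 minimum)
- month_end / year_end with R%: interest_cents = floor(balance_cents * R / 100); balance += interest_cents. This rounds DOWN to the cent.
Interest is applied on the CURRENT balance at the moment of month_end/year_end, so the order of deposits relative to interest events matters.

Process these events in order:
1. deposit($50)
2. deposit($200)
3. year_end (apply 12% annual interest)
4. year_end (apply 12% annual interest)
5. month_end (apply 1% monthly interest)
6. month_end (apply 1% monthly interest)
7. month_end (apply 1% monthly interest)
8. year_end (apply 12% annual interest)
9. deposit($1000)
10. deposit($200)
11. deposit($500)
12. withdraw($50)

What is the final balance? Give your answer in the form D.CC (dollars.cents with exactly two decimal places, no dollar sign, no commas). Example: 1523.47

After 1 (deposit($50)): balance=$550.00 total_interest=$0.00
After 2 (deposit($200)): balance=$750.00 total_interest=$0.00
After 3 (year_end (apply 12% annual interest)): balance=$840.00 total_interest=$90.00
After 4 (year_end (apply 12% annual interest)): balance=$940.80 total_interest=$190.80
After 5 (month_end (apply 1% monthly interest)): balance=$950.20 total_interest=$200.20
After 6 (month_end (apply 1% monthly interest)): balance=$959.70 total_interest=$209.70
After 7 (month_end (apply 1% monthly interest)): balance=$969.29 total_interest=$219.29
After 8 (year_end (apply 12% annual interest)): balance=$1085.60 total_interest=$335.60
After 9 (deposit($1000)): balance=$2085.60 total_interest=$335.60
After 10 (deposit($200)): balance=$2285.60 total_interest=$335.60
After 11 (deposit($500)): balance=$2785.60 total_interest=$335.60
After 12 (withdraw($50)): balance=$2735.60 total_interest=$335.60

Answer: 2735.60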